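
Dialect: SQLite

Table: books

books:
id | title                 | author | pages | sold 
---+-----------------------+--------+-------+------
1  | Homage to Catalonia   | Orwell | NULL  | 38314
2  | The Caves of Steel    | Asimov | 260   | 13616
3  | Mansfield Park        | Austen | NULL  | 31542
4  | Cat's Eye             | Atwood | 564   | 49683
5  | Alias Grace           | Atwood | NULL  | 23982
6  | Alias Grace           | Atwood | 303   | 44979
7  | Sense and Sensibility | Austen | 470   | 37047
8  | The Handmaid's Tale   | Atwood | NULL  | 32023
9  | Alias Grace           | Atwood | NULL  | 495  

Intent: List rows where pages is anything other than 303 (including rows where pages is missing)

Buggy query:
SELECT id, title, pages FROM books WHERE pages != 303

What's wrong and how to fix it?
Bug: 'pages != 303' is unknown when pages is NULL, so NULL rows are silently excluded

Fix: Handle NULL separately with IS NULL alongside the inequality

Corrected query:
SELECT id, title, pages FROM books WHERE pages != 303 OR pages IS NULL

Result:
id | title                 | pages
---+-----------------------+------
1  | Homage to Catalonia   | NULL 
2  | The Caves of Steel    | 260  
3  | Mansfield Park        | NULL 
4  | Cat's Eye             | 564  
5  | Alias Grace           | NULL 
7  | Sense and Sensibility | 470  
8  | The Handmaid's Tale   | NULL 
9  | Alias Grace           | NULL 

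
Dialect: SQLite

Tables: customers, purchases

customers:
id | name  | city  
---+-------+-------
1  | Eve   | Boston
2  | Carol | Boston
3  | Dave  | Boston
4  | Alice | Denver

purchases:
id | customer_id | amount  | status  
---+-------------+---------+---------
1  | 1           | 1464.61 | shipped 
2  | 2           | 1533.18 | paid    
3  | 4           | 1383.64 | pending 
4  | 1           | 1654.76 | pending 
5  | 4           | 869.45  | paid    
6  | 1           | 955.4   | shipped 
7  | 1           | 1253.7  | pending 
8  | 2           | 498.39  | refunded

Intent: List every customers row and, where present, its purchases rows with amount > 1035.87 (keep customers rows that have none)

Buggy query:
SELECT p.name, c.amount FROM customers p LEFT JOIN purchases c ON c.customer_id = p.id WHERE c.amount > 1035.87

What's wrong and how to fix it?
Bug: A WHERE condition on the right-hand table after LEFT JOIN drops unmatched parents

Fix: Move the right-table condition into the ON clause so unmatched parents are kept

Corrected query:
SELECT p.name, c.amount FROM customers p LEFT JOIN purchases c ON c.customer_id = p.id AND c.amount > 1035.87

Result:
name  | amount 
------+--------
Eve   | 1253.7 
Eve   | 1464.61
Eve   | 1654.76
Carol | 1533.18
Dave  | NULL   
Alice | 1383.64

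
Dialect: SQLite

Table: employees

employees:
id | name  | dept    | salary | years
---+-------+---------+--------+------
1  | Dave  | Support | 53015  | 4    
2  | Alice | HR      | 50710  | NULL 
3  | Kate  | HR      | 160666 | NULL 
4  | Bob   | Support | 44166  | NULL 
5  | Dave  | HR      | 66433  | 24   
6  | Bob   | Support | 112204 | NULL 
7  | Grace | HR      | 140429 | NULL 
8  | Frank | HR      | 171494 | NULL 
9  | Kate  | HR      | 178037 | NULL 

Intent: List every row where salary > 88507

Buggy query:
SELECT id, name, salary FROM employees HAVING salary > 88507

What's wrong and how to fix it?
Bug: This is a non-aggregate query (no GROUP BY, no aggregates), so in SQLite the HAVING clause is invalid here; a row-level condition belongs in WHERE

Fix: Use WHERE for row-level filtering

Corrected query:
SELECT id, name, salary FROM employees WHERE salary > 88507

Result:
id | name  | salary
---+-------+-------
3  | Kate  | 160666
6  | Bob   | 112204
7  | Grace | 140429
8  | Frank | 171494
9  | Kate  | 178037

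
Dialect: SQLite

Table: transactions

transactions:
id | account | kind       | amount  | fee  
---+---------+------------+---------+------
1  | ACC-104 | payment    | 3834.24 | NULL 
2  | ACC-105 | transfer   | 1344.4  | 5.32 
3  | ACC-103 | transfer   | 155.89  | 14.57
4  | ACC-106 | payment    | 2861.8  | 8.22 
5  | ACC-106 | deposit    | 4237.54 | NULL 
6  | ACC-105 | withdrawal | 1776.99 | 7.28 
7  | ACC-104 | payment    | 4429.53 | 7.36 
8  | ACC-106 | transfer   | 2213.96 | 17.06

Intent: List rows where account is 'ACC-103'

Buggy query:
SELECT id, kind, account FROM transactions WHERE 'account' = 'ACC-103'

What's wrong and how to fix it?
Bug: Single quotes denote string literals in SQL; the column name is being compared as a constant string

Fix: Reference the column as account without single quotes

Corrected query:
SELECT id, kind, account FROM transactions WHERE account = 'ACC-103'

Result:
id | kind     | account
---+----------+--------
3  | transfer | ACC-103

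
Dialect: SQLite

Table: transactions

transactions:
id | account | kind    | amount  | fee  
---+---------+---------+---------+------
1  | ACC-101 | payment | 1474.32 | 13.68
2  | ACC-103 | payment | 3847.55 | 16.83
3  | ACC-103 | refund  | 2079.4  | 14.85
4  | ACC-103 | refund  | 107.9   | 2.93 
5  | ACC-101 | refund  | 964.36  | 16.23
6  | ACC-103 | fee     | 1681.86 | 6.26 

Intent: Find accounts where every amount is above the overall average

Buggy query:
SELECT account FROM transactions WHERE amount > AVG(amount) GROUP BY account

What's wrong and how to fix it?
Bug: AVG() is an aggregate; it can't sit directly in WHERE

Fix: Use a subquery for AVG and a HAVING MIN(...) filter so the condition holds for every row in the group

Corrected query:
SELECT account FROM transactions GROUP BY account HAVING MIN(amount) > (SELECT AVG(amount) FROM transactions)

Result:
(no rows)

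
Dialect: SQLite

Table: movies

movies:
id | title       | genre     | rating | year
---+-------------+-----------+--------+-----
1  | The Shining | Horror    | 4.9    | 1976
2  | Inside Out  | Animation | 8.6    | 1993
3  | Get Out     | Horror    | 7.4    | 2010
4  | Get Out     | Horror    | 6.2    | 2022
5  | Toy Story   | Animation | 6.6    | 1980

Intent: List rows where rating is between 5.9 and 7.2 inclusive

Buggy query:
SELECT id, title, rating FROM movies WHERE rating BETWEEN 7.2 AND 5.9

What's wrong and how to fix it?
Bug: BETWEEN expects the lower bound first; with 7.2 AND 5.9 the range is empty

Fix: Swap the bounds so the smaller value comes first

Corrected query:
SELECT id, title, rating FROM movies WHERE rating BETWEEN 5.9 AND 7.2

Result:
id | title     | rating
---+-----------+-------
4  | Get Out   | 6.2   
5  | Toy Story | 6.6   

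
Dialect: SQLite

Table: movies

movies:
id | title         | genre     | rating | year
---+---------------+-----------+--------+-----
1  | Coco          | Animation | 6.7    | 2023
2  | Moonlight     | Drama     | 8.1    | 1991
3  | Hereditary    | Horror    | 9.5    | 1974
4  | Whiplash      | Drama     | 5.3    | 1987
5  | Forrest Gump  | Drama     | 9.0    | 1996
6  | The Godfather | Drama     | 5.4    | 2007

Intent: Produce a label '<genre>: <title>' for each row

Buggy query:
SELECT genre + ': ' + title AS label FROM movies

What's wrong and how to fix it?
Bug: SQLite uses || for string concatenation; + coerces text to numbers (yielding 0)

Fix: Use the || operator for string concatenation

Corrected query:
SELECT genre || ': ' || title AS label FROM movies

Result:
label               
--------------------
Animation: Coco     
Drama: Moonlight    
Horror: Hereditary  
Drama: Whiplash     
Drama: Forrest Gump 
Drama: The Godfather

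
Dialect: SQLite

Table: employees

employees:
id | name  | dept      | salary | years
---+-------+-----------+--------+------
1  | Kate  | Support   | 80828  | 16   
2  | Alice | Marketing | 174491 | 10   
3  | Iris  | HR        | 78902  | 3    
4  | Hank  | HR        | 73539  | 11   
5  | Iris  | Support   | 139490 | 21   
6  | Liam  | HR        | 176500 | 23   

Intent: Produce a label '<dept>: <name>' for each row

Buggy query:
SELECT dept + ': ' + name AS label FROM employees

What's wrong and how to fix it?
Bug: SQLite uses || for string concatenation; + coerces text to numbers (yielding 0)

Fix: Use the || operator for string concatenation

Corrected query:
SELECT dept || ': ' || name AS label FROM employees

Result:
label           
----------------
Support: Kate   
Marketing: Alice
HR: Iris        
HR: Hank        
Support: Iris   
HR: Liam        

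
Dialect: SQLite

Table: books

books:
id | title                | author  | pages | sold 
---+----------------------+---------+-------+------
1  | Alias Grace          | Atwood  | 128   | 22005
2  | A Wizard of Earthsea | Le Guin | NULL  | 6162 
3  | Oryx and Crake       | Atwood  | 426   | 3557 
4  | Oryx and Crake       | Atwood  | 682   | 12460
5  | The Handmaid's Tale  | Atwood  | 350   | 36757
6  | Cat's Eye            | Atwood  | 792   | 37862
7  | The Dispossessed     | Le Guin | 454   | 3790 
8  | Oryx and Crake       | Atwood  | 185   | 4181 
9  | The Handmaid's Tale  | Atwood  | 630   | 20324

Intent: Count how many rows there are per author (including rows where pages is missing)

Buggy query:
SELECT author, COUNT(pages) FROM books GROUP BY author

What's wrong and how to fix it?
Bug: COUNT(pages) skips NULLs, so groups with missing pages are undercounted

Fix: Use COUNT(*) to count all rows regardless of NULL

Corrected query:
SELECT author, COUNT(*) FROM books GROUP BY author

Result:
author  | COUNT(*)
--------+---------
Atwood  | 7       
Le Guin | 2       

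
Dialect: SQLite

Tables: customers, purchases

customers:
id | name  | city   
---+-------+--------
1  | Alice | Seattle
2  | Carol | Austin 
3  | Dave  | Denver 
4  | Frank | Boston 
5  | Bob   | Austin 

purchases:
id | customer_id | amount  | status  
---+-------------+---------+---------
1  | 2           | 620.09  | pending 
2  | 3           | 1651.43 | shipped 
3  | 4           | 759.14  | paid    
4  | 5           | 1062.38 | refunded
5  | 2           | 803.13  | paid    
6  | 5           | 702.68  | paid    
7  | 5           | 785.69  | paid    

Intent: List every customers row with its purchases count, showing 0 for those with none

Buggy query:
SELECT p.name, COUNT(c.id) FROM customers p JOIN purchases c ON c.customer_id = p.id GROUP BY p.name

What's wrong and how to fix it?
Bug: An inner join excludes parents with zero children

Fix: Switch to LEFT JOIN to retain unmatched parent rows

Corrected query:
SELECT p.name, COUNT(c.id) FROM customers p LEFT JOIN purchases c ON c.customer_id = p.id GROUP BY p.name

Result:
name  | COUNT(c.id)
------+------------
Alice | 0          
Bob   | 3          
Carol | 2          
Dave  | 1          
Frank | 1          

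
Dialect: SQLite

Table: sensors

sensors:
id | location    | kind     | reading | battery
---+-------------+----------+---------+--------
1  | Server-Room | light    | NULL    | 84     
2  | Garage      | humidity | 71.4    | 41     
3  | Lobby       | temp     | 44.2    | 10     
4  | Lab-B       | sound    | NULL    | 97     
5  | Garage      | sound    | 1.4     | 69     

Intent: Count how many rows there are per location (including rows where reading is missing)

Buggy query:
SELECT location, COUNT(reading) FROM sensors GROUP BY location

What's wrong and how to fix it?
Bug: COUNT(column) counts non-NULL values only; rows with NULL reading aren't counted

Fix: Replace COUNT(reading) with COUNT(*)

Corrected query:
SELECT location, COUNT(*) FROM sensors GROUP BY location

Result:
location    | COUNT(*)
------------+---------
Garage      | 2       
Lab-B       | 1       
Lobby       | 1       
Server-Room | 1       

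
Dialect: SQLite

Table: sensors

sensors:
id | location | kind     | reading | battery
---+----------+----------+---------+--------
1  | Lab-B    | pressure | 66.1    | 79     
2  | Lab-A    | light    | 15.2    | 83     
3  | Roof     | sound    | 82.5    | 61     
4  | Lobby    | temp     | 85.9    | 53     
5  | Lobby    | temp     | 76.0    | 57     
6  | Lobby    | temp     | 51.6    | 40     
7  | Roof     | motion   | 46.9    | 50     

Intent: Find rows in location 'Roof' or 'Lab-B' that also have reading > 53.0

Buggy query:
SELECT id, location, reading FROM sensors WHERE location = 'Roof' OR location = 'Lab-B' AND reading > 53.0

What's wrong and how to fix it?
Bug: AND binds tighter than OR, so this parses as location = 'Roof' OR (location = 'Lab-B' AND reading > 53.0)

Fix: Add parentheses around the OR so the AND applies to both alternatives

Corrected query:
SELECT id, location, reading FROM sensors WHERE (location = 'Roof' OR location = 'Lab-B') AND reading > 53.0

Result:
id | location | reading
---+----------+--------
1  | Lab-B    | 66.1   
3  | Roof     | 82.5   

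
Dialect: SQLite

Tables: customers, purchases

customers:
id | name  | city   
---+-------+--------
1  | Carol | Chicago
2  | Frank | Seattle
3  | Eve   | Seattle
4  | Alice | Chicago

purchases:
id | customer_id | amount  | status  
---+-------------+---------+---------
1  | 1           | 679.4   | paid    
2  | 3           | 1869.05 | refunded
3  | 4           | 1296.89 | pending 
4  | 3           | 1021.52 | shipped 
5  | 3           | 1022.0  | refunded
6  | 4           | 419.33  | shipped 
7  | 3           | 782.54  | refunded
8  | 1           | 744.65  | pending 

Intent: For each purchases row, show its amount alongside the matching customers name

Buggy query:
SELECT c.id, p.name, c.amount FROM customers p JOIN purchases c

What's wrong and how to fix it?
Bug: Missing join condition: each purchases row is matched to all customers rows instead of just its own

Fix: Specify the join condition linking the foreign key to the parent id

Corrected query:
SELECT c.id, p.name, c.amount FROM customers p JOIN purchases c ON c.customer_id = p.id

Result:
id | name  | amount 
---+-------+--------
1  | Carol | 679.4  
2  | Eve   | 1869.05
3  | Alice | 1296.89
4  | Eve   | 1021.52
5  | Eve   | 1022   
6  | Alice | 419.33 
7  | Eve   | 782.54 
8  | Carol | 744.65 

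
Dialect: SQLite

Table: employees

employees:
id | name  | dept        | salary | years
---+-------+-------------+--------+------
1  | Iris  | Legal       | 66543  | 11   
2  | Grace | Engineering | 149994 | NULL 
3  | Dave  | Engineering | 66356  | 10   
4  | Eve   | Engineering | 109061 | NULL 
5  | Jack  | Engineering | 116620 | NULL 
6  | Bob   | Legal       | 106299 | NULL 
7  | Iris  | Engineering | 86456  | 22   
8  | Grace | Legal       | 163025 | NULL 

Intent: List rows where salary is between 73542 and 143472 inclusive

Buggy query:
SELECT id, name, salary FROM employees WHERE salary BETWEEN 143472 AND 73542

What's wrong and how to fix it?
Bug: BETWEEN expects the lower bound first; with 143472 AND 73542 the range is empty

Fix: Write BETWEEN 73542 AND 143472

Corrected query:
SELECT id, name, salary FROM employees WHERE salary BETWEEN 73542 AND 143472

Result:
id | name | salary
---+------+-------
4  | Eve  | 109061
5  | Jack | 116620
6  | Bob  | 106299
7  | Iris | 86456 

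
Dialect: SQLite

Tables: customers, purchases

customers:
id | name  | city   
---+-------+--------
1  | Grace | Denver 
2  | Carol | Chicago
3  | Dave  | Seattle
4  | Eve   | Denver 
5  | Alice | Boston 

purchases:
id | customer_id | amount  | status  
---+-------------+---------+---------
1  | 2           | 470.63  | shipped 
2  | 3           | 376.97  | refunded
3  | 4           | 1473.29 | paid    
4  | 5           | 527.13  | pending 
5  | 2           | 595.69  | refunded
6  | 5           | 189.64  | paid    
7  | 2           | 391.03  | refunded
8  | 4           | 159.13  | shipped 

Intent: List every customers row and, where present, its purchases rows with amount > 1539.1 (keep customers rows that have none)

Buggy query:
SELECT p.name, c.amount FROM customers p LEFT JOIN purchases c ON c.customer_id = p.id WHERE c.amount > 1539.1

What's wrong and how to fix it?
Bug: A WHERE condition on the right-hand table after LEFT JOIN drops unmatched parents

Fix: Move the right-table condition into the ON clause so unmatched parents are kept

Corrected query:
SELECT p.name, c.amount FROM customers p LEFT JOIN purchases c ON c.customer_id = p.id AND c.amount > 1539.1

Result:
name  | amount
------+-------
Grace | NULL  
Carol | NULL  
Dave  | NULL  
Eve   | NULL  
Alice | NULL  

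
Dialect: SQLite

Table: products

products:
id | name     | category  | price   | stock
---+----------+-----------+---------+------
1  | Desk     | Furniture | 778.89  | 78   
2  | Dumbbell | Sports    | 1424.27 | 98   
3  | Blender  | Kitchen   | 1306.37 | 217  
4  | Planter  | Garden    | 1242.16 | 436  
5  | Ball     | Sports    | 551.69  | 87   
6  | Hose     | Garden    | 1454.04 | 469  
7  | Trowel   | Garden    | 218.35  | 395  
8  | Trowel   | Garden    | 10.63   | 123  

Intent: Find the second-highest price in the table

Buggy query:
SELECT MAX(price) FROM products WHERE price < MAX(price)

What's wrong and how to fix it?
Bug: MAX(price) on the right of the comparison is an aggregate-in-WHERE error

Fix: Put the inner MAX in a scalar subquery

Corrected query:
SELECT MAX(price) FROM products WHERE price < (SELECT MAX(price) FROM products)

Result:
MAX(price)
----------
1424.27   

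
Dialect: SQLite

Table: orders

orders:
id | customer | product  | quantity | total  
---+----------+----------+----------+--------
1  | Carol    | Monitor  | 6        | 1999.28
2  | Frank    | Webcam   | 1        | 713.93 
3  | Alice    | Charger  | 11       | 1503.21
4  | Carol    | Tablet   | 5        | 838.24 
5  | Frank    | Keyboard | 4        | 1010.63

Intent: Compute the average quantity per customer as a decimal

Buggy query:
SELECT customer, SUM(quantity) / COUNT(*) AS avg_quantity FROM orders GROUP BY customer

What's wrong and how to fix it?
Bug: Both operands are integers, so '/' performs integer division and truncates

Fix: Cast one side to REAL so the division keeps the fractional part

Corrected query:
SELECT customer, SUM(quantity) * 1.0 / COUNT(*) AS avg_quantity FROM orders GROUP BY customer

Result:
customer | avg_quantity
---------+-------------
Alice    | 11          
Carol    | 5.5         
Frank    | 2.5         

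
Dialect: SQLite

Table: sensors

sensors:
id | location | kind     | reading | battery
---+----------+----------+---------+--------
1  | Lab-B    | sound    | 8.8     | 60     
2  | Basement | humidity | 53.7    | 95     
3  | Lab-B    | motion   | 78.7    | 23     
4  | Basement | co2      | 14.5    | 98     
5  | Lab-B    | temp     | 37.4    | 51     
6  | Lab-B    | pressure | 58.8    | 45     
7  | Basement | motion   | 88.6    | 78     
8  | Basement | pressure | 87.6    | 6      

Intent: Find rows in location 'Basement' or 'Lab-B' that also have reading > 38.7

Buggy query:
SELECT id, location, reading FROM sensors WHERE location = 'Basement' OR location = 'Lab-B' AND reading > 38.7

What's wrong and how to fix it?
Bug: AND binds tighter than OR, so this parses as location = 'Basement' OR (location = 'Lab-B' AND reading > 38.7)

Fix: Group the OR with parentheses (or use IN), then AND the threshold

Corrected query:
SELECT id, location, reading FROM sensors WHERE (location = 'Basement' OR location = 'Lab-B') AND reading > 38.7

Result:
id | location | reading
---+----------+--------
2  | Basement | 53.7   
3  | Lab-B    | 78.7   
6  | Lab-B    | 58.8   
7  | Basement | 88.6   
8  | Basement | 87.6   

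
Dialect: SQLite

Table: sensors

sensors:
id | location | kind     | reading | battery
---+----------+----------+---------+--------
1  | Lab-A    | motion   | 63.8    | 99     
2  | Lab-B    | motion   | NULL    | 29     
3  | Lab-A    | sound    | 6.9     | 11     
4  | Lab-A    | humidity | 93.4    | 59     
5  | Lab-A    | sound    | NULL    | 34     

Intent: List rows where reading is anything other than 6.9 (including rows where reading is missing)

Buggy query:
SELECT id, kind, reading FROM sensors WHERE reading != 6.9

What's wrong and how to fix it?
Bug: Inequality against NULL is unknown, not true; rows with NULL are dropped

Fix: Handle NULL separately with IS NULL alongside the inequality

Corrected query:
SELECT id, kind, reading FROM sensors WHERE reading != 6.9 OR reading IS NULL

Result:
id | kind     | reading
---+----------+--------
1  | motion   | 63.8   
2  | motion   | NULL   
4  | humidity | 93.4   
5  | sound    | NULL   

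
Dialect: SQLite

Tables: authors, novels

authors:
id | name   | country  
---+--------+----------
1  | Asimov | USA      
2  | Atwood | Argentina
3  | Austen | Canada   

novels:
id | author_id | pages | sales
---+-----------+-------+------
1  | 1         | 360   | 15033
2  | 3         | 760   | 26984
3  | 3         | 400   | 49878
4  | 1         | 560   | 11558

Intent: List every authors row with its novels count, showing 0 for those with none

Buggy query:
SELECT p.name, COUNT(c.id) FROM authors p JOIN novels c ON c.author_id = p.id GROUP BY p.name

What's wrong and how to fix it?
Bug: An inner join excludes parents with zero children

Fix: Use LEFT JOIN so parents without children still appear (COUNT(c.id) gives 0)

Corrected query:
SELECT p.name, COUNT(c.id) FROM authors p LEFT JOIN novels c ON c.author_id = p.id GROUP BY p.name

Result:
name   | COUNT(c.id)
-------+------------
Asimov | 2          
Atwood | 0          
Austen | 2          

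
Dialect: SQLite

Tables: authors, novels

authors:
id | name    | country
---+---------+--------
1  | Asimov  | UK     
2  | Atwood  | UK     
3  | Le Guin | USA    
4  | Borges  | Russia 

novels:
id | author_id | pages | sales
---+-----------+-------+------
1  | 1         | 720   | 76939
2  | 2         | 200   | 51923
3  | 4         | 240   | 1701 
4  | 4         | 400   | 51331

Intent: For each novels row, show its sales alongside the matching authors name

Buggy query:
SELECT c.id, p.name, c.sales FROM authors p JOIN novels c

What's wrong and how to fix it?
Bug: JOIN with no ON clause produces a cartesian product; every novels row pairs with every authors row

Fix: Specify the join condition linking the foreign key to the parent id

Corrected query:
SELECT c.id, p.name, c.sales FROM authors p JOIN novels c ON c.author_id = p.id

Result:
id | name   | sales
---+--------+------
1  | Asimov | 76939
2  | Atwood | 51923
3  | Borges | 1701 
4  | Borges | 51331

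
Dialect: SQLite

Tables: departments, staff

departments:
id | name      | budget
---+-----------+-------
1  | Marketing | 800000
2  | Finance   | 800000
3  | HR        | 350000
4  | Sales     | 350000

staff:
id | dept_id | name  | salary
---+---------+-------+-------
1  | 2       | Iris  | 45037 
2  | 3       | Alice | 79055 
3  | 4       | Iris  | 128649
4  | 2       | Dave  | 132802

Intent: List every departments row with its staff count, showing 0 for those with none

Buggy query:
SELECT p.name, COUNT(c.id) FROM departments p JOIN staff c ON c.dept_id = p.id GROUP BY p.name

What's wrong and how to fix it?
Bug: INNER JOIN drops departments rows that have no matching staff rows

Fix: Switch to LEFT JOIN to retain unmatched parent rows

Corrected query:
SELECT p.name, COUNT(c.id) FROM departments p LEFT JOIN staff c ON c.dept_id = p.id GROUP BY p.name

Result:
name      | COUNT(c.id)
----------+------------
Finance   | 2          
HR        | 1          
Marketing | 0          
Sales     | 1          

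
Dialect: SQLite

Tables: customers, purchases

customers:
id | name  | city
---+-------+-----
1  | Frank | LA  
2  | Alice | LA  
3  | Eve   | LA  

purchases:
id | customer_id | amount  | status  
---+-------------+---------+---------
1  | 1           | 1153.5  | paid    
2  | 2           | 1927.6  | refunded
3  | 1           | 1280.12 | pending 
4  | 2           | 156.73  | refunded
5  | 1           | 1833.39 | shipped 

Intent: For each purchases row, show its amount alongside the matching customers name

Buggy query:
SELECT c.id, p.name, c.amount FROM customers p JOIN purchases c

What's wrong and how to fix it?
Bug: Missing join condition: each purchases row is matched to all customers rows instead of just its own

Fix: Add ON c.customer_id = p.id to the JOIN

Corrected query:
SELECT c.id, p.name, c.amount FROM customers p JOIN purchases c ON c.customer_id = p.id

Result:
id | name  | amount 
---+-------+--------
1  | Frank | 1153.5 
2  | Alice | 1927.6 
3  | Frank | 1280.12
4  | Alice | 156.73 
5  | Frank | 1833.39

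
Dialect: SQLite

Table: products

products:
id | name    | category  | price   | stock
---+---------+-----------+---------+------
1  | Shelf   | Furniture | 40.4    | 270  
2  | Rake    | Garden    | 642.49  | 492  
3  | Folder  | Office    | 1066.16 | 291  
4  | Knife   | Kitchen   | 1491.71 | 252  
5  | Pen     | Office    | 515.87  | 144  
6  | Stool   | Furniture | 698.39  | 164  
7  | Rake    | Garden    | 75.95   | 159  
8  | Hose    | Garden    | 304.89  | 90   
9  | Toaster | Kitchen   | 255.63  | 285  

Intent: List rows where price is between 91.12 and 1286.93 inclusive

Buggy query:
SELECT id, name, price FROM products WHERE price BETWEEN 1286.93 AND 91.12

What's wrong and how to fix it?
Bug: The bounds are reversed; BETWEEN a AND b requires a <= b to match anything

Fix: Write BETWEEN 91.12 AND 1286.93

Corrected query:
SELECT id, name, price FROM products WHERE price BETWEEN 91.12 AND 1286.93

Result:
id | name    | price  
---+---------+--------
2  | Rake    | 642.49 
3  | Folder  | 1066.16
5  | Pen     | 515.87 
6  | Stool   | 698.39 
8  | Hose    | 304.89 
9  | Toaster | 255.63 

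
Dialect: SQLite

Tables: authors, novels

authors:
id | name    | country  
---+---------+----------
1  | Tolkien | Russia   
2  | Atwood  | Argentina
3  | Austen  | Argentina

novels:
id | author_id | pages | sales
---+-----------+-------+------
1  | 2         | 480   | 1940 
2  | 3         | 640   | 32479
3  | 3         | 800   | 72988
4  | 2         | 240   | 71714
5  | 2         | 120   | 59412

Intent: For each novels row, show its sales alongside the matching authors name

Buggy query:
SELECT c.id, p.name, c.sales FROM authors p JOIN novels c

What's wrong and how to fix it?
Bug: Missing join condition: each novels row is matched to all authors rows instead of just its own

Fix: Add ON c.author_id = p.id to the JOIN

Corrected query:
SELECT c.id, p.name, c.sales FROM authors p JOIN novels c ON c.author_id = p.id

Result:
id | name   | sales
---+--------+------
1  | Atwood | 1940 
2  | Austen | 32479
3  | Austen | 72988
4  | Atwood | 71714
5  | Atwood | 59412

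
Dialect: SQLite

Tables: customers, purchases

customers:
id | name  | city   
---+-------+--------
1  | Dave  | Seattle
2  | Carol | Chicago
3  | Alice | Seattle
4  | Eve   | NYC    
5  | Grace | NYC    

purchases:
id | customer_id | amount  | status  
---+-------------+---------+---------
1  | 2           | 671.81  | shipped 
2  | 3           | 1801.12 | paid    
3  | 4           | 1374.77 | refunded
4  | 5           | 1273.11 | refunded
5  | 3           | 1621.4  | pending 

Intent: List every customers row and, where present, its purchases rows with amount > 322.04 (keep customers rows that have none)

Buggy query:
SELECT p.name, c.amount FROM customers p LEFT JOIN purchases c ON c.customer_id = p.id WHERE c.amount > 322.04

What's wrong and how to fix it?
Bug: A WHERE condition on the right-hand table after LEFT JOIN drops unmatched parents

Fix: Move the right-table condition into the ON clause so unmatched parents are kept

Corrected query:
SELECT p.name, c.amount FROM customers p LEFT JOIN purchases c ON c.customer_id = p.id AND c.amount > 322.04

Result:
name  | amount 
------+--------
Dave  | NULL   
Carol | 671.81 
Alice | 1621.4 
Alice | 1801.12
Eve   | 1374.77
Grace | 1273.11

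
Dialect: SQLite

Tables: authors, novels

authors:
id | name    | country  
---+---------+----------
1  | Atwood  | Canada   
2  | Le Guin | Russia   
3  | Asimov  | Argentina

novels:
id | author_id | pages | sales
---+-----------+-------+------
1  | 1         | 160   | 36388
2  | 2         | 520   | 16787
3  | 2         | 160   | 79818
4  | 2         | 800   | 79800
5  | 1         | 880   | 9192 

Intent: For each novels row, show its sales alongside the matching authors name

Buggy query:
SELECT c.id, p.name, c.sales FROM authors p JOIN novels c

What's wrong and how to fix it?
Bug: Missing join condition: each novels row is matched to all authors rows instead of just its own

Fix: Specify the join condition linking the foreign key to the parent id

Corrected query:
SELECT c.id, p.name, c.sales FROM authors p JOIN novels c ON c.author_id = p.id

Result:
id | name    | sales
---+---------+------
1  | Atwood  | 36388
2  | Le Guin | 16787
3  | Le Guin | 79818
4  | Le Guin | 79800
5  | Atwood  | 9192 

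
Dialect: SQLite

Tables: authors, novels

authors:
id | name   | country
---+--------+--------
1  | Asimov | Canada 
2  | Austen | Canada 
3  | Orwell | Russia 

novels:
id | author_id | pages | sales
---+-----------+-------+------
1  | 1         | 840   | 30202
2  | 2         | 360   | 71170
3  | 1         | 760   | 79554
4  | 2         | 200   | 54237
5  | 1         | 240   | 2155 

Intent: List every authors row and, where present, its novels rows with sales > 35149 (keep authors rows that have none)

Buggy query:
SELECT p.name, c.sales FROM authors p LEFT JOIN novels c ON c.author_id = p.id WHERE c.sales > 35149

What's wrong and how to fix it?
Bug: Filtering c.sales in WHERE discards the NULL rows produced by LEFT JOIN, turning it into an inner join

Fix: Put 'c.sales > 35149' in the JOIN's ON clause instead of WHERE

Corrected query:
SELECT p.name, c.sales FROM authors p LEFT JOIN novels c ON c.author_id = p.id AND c.sales > 35149

Result:
name   | sales
-------+------
Asimov | 79554
Austen | 54237
Austen | 71170
Orwell | NULL 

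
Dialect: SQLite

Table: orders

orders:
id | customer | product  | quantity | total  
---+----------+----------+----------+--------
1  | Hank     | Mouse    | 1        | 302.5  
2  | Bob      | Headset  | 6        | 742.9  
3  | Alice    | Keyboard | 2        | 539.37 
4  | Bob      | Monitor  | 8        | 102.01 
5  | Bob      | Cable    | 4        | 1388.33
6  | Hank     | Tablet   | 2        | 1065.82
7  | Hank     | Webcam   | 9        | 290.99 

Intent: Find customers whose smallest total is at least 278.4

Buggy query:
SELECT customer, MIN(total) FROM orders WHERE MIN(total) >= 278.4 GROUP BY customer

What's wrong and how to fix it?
Bug: Aggregates like MIN are computed per group after WHERE runs

Fix: Replace WHERE with HAVING after the GROUP BY

Corrected query:
SELECT customer, MIN(total) FROM orders GROUP BY customer HAVING MIN(total) >= 278.4

Result:
customer | MIN(total)
---------+-----------
Alice    | 539.37    
Hank     | 290.99    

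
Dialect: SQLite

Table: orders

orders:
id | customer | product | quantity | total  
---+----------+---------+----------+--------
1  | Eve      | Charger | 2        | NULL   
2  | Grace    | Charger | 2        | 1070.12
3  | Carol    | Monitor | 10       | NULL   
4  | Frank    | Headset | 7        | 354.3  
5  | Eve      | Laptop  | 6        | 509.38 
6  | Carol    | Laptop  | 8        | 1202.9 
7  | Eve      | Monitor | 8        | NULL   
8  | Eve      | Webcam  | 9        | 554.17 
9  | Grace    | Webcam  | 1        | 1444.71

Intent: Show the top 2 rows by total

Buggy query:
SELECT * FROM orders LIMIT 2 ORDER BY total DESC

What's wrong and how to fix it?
Bug: ORDER BY cannot follow LIMIT; LIMIT is the final clause

Fix: Swap the clauses: ORDER BY first, then LIMIT

Corrected query:
SELECT * FROM orders ORDER BY total DESC LIMIT 2

Result:
id | customer | product | quantity | total  
---+----------+---------+----------+--------
9  | Grace    | Webcam  | 1        | 1444.71
6  | Carol    | Laptop  | 8        | 1202.9 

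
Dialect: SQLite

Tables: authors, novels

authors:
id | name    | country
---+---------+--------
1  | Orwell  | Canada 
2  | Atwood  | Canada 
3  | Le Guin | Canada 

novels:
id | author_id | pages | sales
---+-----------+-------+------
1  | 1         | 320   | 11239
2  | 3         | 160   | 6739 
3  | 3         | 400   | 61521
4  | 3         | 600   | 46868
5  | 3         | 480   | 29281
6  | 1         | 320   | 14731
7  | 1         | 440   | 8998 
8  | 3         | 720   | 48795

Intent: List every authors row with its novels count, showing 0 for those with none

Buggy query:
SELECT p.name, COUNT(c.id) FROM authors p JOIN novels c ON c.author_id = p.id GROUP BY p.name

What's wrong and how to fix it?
Bug: An inner join excludes parents with zero children

Fix: Use LEFT JOIN so parents without children still appear (COUNT(c.id) gives 0)

Corrected query:
SELECT p.name, COUNT(c.id) FROM authors p LEFT JOIN novels c ON c.author_id = p.id GROUP BY p.name

Result:
name    | COUNT(c.id)
--------+------------
Atwood  | 0          
Le Guin | 5          
Orwell  | 3          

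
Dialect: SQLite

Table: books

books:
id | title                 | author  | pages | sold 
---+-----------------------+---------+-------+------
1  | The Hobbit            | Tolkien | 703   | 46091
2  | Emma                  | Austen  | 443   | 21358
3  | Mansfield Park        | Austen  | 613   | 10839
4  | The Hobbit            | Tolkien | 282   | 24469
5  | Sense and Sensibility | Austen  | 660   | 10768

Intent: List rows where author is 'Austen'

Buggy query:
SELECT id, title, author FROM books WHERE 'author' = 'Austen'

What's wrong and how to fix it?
Bug: 'author' in single quotes is a string literal, not the column; the comparison is literal-vs-literal and never true

Fix: Reference the column as author without single quotes

Corrected query:
SELECT id, title, author FROM books WHERE author = 'Austen'

Result:
id | title                 | author
---+-----------------------+-------
2  | Emma                  | Austen
3  | Mansfield Park        | Austen
5  | Sense and Sensibility | Austen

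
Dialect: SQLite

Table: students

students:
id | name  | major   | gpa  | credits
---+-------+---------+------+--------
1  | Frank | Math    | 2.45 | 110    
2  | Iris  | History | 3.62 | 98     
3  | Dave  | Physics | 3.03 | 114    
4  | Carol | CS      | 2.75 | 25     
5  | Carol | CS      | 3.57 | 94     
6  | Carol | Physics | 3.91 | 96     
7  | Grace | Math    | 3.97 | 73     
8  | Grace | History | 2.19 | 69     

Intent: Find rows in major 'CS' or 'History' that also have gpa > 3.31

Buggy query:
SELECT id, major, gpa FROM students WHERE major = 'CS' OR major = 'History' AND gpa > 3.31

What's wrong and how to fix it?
Bug: AND binds tighter than OR, so this parses as major = 'CS' OR (major = 'History' AND gpa > 3.31)

Fix: Add parentheses around the OR so the AND applies to both alternatives

Corrected query:
SELECT id, major, gpa FROM students WHERE (major = 'CS' OR major = 'History') AND gpa > 3.31

Result:
id | major   | gpa 
---+---------+-----
2  | History | 3.62
5  | CS      | 3.57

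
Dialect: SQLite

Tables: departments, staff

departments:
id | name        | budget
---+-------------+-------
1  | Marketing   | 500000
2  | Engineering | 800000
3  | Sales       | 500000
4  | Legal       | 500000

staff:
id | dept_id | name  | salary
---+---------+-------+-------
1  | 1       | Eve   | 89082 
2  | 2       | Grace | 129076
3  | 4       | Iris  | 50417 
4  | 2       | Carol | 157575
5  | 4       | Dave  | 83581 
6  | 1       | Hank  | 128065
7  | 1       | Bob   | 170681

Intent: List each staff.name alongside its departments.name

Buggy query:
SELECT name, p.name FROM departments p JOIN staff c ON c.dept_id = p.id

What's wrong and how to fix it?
Bug: 'name' exists in both joined tables, so the database can't tell which one is meant

Fix: Prefix ambiguous columns with the table alias

Corrected query:
SELECT c.name, p.name FROM departments p JOIN staff c ON c.dept_id = p.id

Result:
name  | name       
------+------------
Eve   | Marketing  
Grace | Engineering
Iris  | Legal      
Carol | Engineering
Dave  | Legal      
Hank  | Marketing  
Bob   | Marketing  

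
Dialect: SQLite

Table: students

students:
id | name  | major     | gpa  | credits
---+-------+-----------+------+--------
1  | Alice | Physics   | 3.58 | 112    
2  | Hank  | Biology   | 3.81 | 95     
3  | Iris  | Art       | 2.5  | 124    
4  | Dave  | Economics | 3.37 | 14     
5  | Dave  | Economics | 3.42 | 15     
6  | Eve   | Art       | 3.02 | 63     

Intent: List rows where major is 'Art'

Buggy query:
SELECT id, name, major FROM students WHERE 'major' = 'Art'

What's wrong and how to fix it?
Bug: 'major' in single quotes is a string literal, not the column; the comparison is literal-vs-literal and never true

Fix: Reference the column as major without single quotes

Corrected query:
SELECT id, name, major FROM students WHERE major = 'Art'

Result:
id | name | major
---+------+------
3  | Iris | Art  
6  | Eve  | Art  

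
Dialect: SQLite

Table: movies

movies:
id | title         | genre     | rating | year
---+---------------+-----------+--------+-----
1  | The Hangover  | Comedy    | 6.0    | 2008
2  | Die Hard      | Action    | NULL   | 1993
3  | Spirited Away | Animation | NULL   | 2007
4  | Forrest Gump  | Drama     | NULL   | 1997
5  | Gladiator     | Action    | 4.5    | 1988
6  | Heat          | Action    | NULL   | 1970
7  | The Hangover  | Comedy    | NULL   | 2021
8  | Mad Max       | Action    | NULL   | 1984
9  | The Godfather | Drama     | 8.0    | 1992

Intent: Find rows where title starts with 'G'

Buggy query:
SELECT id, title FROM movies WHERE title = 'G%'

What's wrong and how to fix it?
Bug: Wildcards only work with LIKE; '=' treats '%' as a literal character

Fix: Use LIKE for wildcard pattern matching

Corrected query:
SELECT id, title FROM movies WHERE title LIKE 'G%'

Result:
id | title    
---+----------
5  | Gladiator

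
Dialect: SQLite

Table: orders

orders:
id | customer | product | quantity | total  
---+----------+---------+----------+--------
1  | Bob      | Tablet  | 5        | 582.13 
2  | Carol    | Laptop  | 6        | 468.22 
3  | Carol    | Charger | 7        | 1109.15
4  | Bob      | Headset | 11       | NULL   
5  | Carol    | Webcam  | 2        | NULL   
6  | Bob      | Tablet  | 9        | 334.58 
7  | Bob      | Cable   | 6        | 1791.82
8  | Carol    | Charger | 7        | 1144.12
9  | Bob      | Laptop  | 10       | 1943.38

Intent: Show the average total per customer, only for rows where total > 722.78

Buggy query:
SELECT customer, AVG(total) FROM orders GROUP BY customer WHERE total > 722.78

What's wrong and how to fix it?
Bug: WHERE cannot follow GROUP BY

Fix: Place WHERE between FROM and GROUP BY

Corrected query:
SELECT customer, AVG(total) FROM orders WHERE total > 722.78 GROUP BY customer

Result:
customer | AVG(total)
---------+-----------
Bob      | 1867.6    
Carol    | 1126.635  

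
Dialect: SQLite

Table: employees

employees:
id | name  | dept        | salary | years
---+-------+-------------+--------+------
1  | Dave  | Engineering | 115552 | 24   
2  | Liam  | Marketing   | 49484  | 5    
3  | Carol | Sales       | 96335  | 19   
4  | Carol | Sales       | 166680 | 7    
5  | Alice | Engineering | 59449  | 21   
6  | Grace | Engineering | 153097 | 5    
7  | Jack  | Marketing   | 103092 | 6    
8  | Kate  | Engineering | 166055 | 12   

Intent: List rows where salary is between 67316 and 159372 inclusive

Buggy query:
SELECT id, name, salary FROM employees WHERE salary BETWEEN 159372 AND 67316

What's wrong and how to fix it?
Bug: BETWEEN expects the lower bound first; with 159372 AND 67316 the range is empty

Fix: Swap the bounds so the smaller value comes first

Corrected query:
SELECT id, name, salary FROM employees WHERE salary BETWEEN 67316 AND 159372

Result:
id | name  | salary
---+-------+-------
1  | Dave  | 115552
3  | Carol | 96335 
6  | Grace | 153097
7  | Jack  | 103092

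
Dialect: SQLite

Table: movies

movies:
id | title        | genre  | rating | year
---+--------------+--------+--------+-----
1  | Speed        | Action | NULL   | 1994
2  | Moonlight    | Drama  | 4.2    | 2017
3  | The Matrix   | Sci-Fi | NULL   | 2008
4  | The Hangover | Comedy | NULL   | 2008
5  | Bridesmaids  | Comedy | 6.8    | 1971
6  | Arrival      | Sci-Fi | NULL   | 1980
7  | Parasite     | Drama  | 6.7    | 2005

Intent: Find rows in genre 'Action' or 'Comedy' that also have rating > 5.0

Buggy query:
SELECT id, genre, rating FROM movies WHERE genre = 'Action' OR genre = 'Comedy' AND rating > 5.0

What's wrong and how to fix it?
Bug: AND binds tighter than OR, so this parses as genre = 'Action' OR (genre = 'Comedy' AND rating > 5.0)

Fix: Add parentheses around the OR so the AND applies to both alternatives

Corrected query:
SELECT id, genre, rating FROM movies WHERE (genre = 'Action' OR genre = 'Comedy') AND rating > 5.0

Result:
id | genre  | rating
---+--------+-------
5  | Comedy | 6.8   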